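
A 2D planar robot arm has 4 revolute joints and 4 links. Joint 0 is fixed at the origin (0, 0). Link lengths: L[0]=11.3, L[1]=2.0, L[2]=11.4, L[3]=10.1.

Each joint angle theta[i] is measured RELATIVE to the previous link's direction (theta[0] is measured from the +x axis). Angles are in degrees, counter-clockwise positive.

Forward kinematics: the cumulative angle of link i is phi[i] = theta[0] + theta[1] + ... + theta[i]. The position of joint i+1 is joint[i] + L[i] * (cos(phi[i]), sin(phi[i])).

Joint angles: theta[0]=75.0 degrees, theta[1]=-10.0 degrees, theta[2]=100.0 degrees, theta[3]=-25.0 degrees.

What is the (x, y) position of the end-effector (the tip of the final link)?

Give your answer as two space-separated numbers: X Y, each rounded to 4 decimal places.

Answer: -14.9787 22.1703

Derivation:
joint[0] = (0.0000, 0.0000)  (base)
link 0: phi[0] = 75 = 75 deg
  cos(75 deg) = 0.2588, sin(75 deg) = 0.9659
  joint[1] = (0.0000, 0.0000) + 11.3 * (0.2588, 0.9659) = (0.0000 + 2.9247, 0.0000 + 10.9150) = (2.9247, 10.9150)
link 1: phi[1] = 75 + -10 = 65 deg
  cos(65 deg) = 0.4226, sin(65 deg) = 0.9063
  joint[2] = (2.9247, 10.9150) + 2 * (0.4226, 0.9063) = (2.9247 + 0.8452, 10.9150 + 1.8126) = (3.7699, 12.7276)
link 2: phi[2] = 75 + -10 + 100 = 165 deg
  cos(165 deg) = -0.9659, sin(165 deg) = 0.2588
  joint[3] = (3.7699, 12.7276) + 11.4 * (-0.9659, 0.2588) = (3.7699 + -11.0116, 12.7276 + 2.9505) = (-7.2417, 15.6781)
link 3: phi[3] = 75 + -10 + 100 + -25 = 140 deg
  cos(140 deg) = -0.7660, sin(140 deg) = 0.6428
  joint[4] = (-7.2417, 15.6781) + 10.1 * (-0.7660, 0.6428) = (-7.2417 + -7.7370, 15.6781 + 6.4922) = (-14.9787, 22.1703)
End effector: (-14.9787, 22.1703)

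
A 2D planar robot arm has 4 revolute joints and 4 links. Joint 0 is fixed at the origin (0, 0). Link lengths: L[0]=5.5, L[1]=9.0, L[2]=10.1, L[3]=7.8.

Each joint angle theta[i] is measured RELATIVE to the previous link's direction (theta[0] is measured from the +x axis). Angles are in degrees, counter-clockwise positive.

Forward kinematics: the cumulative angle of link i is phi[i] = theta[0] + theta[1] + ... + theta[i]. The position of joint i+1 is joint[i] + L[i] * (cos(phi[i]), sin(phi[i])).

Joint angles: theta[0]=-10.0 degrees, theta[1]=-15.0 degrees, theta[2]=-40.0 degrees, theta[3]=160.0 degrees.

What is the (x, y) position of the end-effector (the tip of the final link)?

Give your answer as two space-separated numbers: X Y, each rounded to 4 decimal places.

joint[0] = (0.0000, 0.0000)  (base)
link 0: phi[0] = -10 = -10 deg
  cos(-10 deg) = 0.9848, sin(-10 deg) = -0.1736
  joint[1] = (0.0000, 0.0000) + 5.5 * (0.9848, -0.1736) = (0.0000 + 5.4164, 0.0000 + -0.9551) = (5.4164, -0.9551)
link 1: phi[1] = -10 + -15 = -25 deg
  cos(-25 deg) = 0.9063, sin(-25 deg) = -0.4226
  joint[2] = (5.4164, -0.9551) + 9 * (0.9063, -0.4226) = (5.4164 + 8.1568, -0.9551 + -3.8036) = (13.5732, -4.7586)
link 2: phi[2] = -10 + -15 + -40 = -65 deg
  cos(-65 deg) = 0.4226, sin(-65 deg) = -0.9063
  joint[3] = (13.5732, -4.7586) + 10.1 * (0.4226, -0.9063) = (13.5732 + 4.2684, -4.7586 + -9.1537) = (17.8417, -13.9123)
link 3: phi[3] = -10 + -15 + -40 + 160 = 95 deg
  cos(95 deg) = -0.0872, sin(95 deg) = 0.9962
  joint[4] = (17.8417, -13.9123) + 7.8 * (-0.0872, 0.9962) = (17.8417 + -0.6798, -13.9123 + 7.7703) = (17.1618, -6.1420)
End effector: (17.1618, -6.1420)

Answer: 17.1618 -6.1420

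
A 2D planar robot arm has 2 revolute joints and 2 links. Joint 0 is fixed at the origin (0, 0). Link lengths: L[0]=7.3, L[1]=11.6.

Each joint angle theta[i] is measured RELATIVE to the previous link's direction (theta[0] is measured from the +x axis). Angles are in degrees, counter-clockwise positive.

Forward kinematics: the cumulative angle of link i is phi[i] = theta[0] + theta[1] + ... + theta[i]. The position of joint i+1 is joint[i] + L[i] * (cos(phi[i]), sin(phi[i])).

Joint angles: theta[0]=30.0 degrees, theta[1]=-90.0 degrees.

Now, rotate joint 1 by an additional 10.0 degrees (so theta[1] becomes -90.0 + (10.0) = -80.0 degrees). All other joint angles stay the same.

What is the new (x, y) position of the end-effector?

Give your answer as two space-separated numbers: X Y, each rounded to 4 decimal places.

joint[0] = (0.0000, 0.0000)  (base)
link 0: phi[0] = 30 = 30 deg
  cos(30 deg) = 0.8660, sin(30 deg) = 0.5000
  joint[1] = (0.0000, 0.0000) + 7.3 * (0.8660, 0.5000) = (0.0000 + 6.3220, 0.0000 + 3.6500) = (6.3220, 3.6500)
link 1: phi[1] = 30 + -80 = -50 deg
  cos(-50 deg) = 0.6428, sin(-50 deg) = -0.7660
  joint[2] = (6.3220, 3.6500) + 11.6 * (0.6428, -0.7660) = (6.3220 + 7.4563, 3.6500 + -8.8861) = (13.7783, -5.2361)
End effector: (13.7783, -5.2361)

Answer: 13.7783 -5.2361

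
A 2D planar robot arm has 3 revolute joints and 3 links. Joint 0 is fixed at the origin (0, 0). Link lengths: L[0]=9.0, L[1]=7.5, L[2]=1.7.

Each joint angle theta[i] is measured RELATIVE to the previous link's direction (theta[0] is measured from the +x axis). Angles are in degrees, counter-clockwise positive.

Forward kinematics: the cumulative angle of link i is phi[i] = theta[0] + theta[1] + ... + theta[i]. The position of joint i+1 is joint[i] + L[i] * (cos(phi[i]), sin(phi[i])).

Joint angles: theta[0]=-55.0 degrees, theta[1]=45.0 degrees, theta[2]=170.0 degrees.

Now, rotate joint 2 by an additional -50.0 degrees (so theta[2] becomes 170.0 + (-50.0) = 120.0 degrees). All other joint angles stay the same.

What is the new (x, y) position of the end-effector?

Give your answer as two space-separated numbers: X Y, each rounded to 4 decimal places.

Answer: 11.9668 -7.0773

Derivation:
joint[0] = (0.0000, 0.0000)  (base)
link 0: phi[0] = -55 = -55 deg
  cos(-55 deg) = 0.5736, sin(-55 deg) = -0.8192
  joint[1] = (0.0000, 0.0000) + 9 * (0.5736, -0.8192) = (0.0000 + 5.1622, 0.0000 + -7.3724) = (5.1622, -7.3724)
link 1: phi[1] = -55 + 45 = -10 deg
  cos(-10 deg) = 0.9848, sin(-10 deg) = -0.1736
  joint[2] = (5.1622, -7.3724) + 7.5 * (0.9848, -0.1736) = (5.1622 + 7.3861, -7.3724 + -1.3024) = (12.5482, -8.6747)
link 2: phi[2] = -55 + 45 + 120 = 110 deg
  cos(110 deg) = -0.3420, sin(110 deg) = 0.9397
  joint[3] = (12.5482, -8.6747) + 1.7 * (-0.3420, 0.9397) = (12.5482 + -0.5814, -8.6747 + 1.5975) = (11.9668, -7.0773)
End effector: (11.9668, -7.0773)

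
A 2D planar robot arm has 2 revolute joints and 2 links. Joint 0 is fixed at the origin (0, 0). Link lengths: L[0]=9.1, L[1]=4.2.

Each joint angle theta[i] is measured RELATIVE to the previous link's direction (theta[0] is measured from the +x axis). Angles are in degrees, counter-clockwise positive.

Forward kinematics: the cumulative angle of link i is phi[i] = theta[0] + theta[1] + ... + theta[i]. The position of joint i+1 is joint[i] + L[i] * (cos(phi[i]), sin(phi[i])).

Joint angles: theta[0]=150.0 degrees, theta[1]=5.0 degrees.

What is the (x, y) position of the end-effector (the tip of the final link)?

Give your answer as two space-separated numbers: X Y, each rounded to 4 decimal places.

joint[0] = (0.0000, 0.0000)  (base)
link 0: phi[0] = 150 = 150 deg
  cos(150 deg) = -0.8660, sin(150 deg) = 0.5000
  joint[1] = (0.0000, 0.0000) + 9.1 * (-0.8660, 0.5000) = (0.0000 + -7.8808, 0.0000 + 4.5500) = (-7.8808, 4.5500)
link 1: phi[1] = 150 + 5 = 155 deg
  cos(155 deg) = -0.9063, sin(155 deg) = 0.4226
  joint[2] = (-7.8808, 4.5500) + 4.2 * (-0.9063, 0.4226) = (-7.8808 + -3.8065, 4.5500 + 1.7750) = (-11.6873, 6.3250)
End effector: (-11.6873, 6.3250)

Answer: -11.6873 6.3250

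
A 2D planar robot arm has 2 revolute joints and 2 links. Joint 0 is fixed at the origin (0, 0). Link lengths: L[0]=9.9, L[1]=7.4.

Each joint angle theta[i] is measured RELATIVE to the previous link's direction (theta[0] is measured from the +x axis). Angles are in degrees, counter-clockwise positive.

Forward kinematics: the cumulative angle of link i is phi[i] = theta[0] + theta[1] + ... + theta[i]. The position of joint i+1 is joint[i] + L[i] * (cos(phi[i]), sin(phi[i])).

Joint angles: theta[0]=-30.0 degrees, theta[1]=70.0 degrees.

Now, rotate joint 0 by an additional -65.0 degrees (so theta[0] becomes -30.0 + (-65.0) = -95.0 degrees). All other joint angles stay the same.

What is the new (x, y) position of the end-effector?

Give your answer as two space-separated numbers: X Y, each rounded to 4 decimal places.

joint[0] = (0.0000, 0.0000)  (base)
link 0: phi[0] = -95 = -95 deg
  cos(-95 deg) = -0.0872, sin(-95 deg) = -0.9962
  joint[1] = (0.0000, 0.0000) + 9.9 * (-0.0872, -0.9962) = (0.0000 + -0.8628, 0.0000 + -9.8623) = (-0.8628, -9.8623)
link 1: phi[1] = -95 + 70 = -25 deg
  cos(-25 deg) = 0.9063, sin(-25 deg) = -0.4226
  joint[2] = (-0.8628, -9.8623) + 7.4 * (0.9063, -0.4226) = (-0.8628 + 6.7067, -9.8623 + -3.1274) = (5.8438, -12.9897)
End effector: (5.8438, -12.9897)

Answer: 5.8438 -12.9897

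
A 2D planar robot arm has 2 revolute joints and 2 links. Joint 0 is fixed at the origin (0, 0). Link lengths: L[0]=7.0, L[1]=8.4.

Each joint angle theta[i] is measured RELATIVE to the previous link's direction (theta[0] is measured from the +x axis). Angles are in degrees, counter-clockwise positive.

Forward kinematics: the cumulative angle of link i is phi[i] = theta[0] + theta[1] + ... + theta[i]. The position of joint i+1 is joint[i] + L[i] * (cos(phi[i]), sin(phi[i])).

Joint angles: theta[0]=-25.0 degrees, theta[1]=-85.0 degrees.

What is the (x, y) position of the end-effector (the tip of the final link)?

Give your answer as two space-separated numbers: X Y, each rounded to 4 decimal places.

Answer: 3.4712 -10.8517

Derivation:
joint[0] = (0.0000, 0.0000)  (base)
link 0: phi[0] = -25 = -25 deg
  cos(-25 deg) = 0.9063, sin(-25 deg) = -0.4226
  joint[1] = (0.0000, 0.0000) + 7 * (0.9063, -0.4226) = (0.0000 + 6.3442, 0.0000 + -2.9583) = (6.3442, -2.9583)
link 1: phi[1] = -25 + -85 = -110 deg
  cos(-110 deg) = -0.3420, sin(-110 deg) = -0.9397
  joint[2] = (6.3442, -2.9583) + 8.4 * (-0.3420, -0.9397) = (6.3442 + -2.8730, -2.9583 + -7.8934) = (3.4712, -10.8517)
End effector: (3.4712, -10.8517)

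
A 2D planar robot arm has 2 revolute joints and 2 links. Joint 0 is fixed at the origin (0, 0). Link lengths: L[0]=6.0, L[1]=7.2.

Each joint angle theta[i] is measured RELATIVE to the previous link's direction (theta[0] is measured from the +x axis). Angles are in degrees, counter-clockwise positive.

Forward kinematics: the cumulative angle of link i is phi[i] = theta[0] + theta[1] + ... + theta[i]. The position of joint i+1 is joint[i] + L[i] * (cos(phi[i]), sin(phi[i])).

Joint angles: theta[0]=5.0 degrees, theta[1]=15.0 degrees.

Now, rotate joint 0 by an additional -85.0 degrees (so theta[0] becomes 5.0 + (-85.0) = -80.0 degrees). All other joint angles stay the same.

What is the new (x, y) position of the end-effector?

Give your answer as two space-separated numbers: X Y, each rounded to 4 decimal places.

Answer: 4.0847 -12.4343

Derivation:
joint[0] = (0.0000, 0.0000)  (base)
link 0: phi[0] = -80 = -80 deg
  cos(-80 deg) = 0.1736, sin(-80 deg) = -0.9848
  joint[1] = (0.0000, 0.0000) + 6 * (0.1736, -0.9848) = (0.0000 + 1.0419, 0.0000 + -5.9088) = (1.0419, -5.9088)
link 1: phi[1] = -80 + 15 = -65 deg
  cos(-65 deg) = 0.4226, sin(-65 deg) = -0.9063
  joint[2] = (1.0419, -5.9088) + 7.2 * (0.4226, -0.9063) = (1.0419 + 3.0429, -5.9088 + -6.5254) = (4.0847, -12.4343)
End effector: (4.0847, -12.4343)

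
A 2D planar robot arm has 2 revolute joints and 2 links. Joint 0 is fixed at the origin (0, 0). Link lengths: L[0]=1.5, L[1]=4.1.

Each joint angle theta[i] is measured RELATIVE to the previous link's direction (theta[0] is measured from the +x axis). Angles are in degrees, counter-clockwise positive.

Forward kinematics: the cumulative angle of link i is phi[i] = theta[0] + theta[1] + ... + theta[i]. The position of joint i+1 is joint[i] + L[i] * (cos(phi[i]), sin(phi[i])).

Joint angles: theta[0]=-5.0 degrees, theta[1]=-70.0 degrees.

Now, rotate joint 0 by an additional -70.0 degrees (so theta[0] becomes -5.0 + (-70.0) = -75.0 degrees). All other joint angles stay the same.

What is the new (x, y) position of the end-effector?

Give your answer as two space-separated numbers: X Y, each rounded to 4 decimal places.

Answer: -2.9703 -3.8006

Derivation:
joint[0] = (0.0000, 0.0000)  (base)
link 0: phi[0] = -75 = -75 deg
  cos(-75 deg) = 0.2588, sin(-75 deg) = -0.9659
  joint[1] = (0.0000, 0.0000) + 1.5 * (0.2588, -0.9659) = (0.0000 + 0.3882, 0.0000 + -1.4489) = (0.3882, -1.4489)
link 1: phi[1] = -75 + -70 = -145 deg
  cos(-145 deg) = -0.8192, sin(-145 deg) = -0.5736
  joint[2] = (0.3882, -1.4489) + 4.1 * (-0.8192, -0.5736) = (0.3882 + -3.3585, -1.4489 + -2.3517) = (-2.9703, -3.8006)
End effector: (-2.9703, -3.8006)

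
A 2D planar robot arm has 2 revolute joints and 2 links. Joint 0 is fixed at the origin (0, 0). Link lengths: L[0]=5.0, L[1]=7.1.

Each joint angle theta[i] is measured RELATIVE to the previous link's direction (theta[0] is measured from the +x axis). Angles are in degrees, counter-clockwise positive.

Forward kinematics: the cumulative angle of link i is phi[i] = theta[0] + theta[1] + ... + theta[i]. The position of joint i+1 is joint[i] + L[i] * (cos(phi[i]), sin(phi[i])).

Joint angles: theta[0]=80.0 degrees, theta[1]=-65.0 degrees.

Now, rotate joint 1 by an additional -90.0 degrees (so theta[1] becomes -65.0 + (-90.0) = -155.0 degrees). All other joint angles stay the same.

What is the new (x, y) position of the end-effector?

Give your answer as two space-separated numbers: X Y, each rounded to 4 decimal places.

Answer: 2.7059 -1.9340

Derivation:
joint[0] = (0.0000, 0.0000)  (base)
link 0: phi[0] = 80 = 80 deg
  cos(80 deg) = 0.1736, sin(80 deg) = 0.9848
  joint[1] = (0.0000, 0.0000) + 5 * (0.1736, 0.9848) = (0.0000 + 0.8682, 0.0000 + 4.9240) = (0.8682, 4.9240)
link 1: phi[1] = 80 + -155 = -75 deg
  cos(-75 deg) = 0.2588, sin(-75 deg) = -0.9659
  joint[2] = (0.8682, 4.9240) + 7.1 * (0.2588, -0.9659) = (0.8682 + 1.8376, 4.9240 + -6.8581) = (2.7059, -1.9340)
End effector: (2.7059, -1.9340)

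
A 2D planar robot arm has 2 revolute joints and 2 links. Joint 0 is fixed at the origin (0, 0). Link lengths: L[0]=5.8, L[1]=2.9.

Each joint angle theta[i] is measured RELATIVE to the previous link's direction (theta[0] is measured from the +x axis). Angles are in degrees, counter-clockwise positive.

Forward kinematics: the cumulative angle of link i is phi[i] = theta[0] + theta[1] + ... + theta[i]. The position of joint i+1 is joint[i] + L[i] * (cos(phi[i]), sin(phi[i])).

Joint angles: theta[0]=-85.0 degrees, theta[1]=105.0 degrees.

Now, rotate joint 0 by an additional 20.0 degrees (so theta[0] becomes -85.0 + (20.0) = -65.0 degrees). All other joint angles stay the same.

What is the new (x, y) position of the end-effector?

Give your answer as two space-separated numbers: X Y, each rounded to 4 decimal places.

Answer: 4.6727 -3.3925

Derivation:
joint[0] = (0.0000, 0.0000)  (base)
link 0: phi[0] = -65 = -65 deg
  cos(-65 deg) = 0.4226, sin(-65 deg) = -0.9063
  joint[1] = (0.0000, 0.0000) + 5.8 * (0.4226, -0.9063) = (0.0000 + 2.4512, 0.0000 + -5.2566) = (2.4512, -5.2566)
link 1: phi[1] = -65 + 105 = 40 deg
  cos(40 deg) = 0.7660, sin(40 deg) = 0.6428
  joint[2] = (2.4512, -5.2566) + 2.9 * (0.7660, 0.6428) = (2.4512 + 2.2215, -5.2566 + 1.8641) = (4.6727, -3.3925)
End effector: (4.6727, -3.3925)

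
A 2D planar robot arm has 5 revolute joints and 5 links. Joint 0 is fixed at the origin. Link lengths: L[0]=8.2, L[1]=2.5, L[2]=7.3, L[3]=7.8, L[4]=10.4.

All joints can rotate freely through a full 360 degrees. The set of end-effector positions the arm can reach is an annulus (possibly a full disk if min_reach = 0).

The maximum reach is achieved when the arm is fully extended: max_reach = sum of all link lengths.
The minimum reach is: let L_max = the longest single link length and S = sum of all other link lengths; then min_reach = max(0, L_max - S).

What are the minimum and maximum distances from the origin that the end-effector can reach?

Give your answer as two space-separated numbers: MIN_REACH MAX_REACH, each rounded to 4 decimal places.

Answer: 0.0000 36.2000

Derivation:
Link lengths: [8.2, 2.5, 7.3, 7.8, 10.4]
max_reach = 8.2 + 2.5 + 7.3 + 7.8 + 10.4 = 36.2
L_max = max([8.2, 2.5, 7.3, 7.8, 10.4]) = 10.4
S (sum of others) = 36.2 - 10.4 = 25.8
min_reach = max(0, 10.4 - 25.8) = max(0, -15.4) = 0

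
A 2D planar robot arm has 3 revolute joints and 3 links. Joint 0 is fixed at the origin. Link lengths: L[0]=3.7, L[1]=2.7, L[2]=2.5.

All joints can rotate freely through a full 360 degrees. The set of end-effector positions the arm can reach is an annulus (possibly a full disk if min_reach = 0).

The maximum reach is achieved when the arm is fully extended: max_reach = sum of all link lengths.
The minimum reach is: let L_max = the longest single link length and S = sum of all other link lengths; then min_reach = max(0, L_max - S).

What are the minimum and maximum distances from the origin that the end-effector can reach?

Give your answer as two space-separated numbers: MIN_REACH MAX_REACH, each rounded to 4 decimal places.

Answer: 0.0000 8.9000

Derivation:
Link lengths: [3.7, 2.7, 2.5]
max_reach = 3.7 + 2.7 + 2.5 = 8.9
L_max = max([3.7, 2.7, 2.5]) = 3.7
S (sum of others) = 8.9 - 3.7 = 5.2
min_reach = max(0, 3.7 - 5.2) = max(0, -1.5) = 0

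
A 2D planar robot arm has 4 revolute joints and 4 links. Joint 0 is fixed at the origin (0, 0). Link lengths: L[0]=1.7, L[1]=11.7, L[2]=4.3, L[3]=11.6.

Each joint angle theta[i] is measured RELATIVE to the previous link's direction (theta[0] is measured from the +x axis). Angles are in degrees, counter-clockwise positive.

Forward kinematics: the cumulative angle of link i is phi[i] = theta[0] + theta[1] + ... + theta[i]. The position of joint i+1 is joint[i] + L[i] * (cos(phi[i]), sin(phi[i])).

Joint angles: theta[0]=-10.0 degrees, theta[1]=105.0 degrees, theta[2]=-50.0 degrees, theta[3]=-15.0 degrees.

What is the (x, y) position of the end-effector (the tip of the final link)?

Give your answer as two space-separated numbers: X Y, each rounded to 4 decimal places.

joint[0] = (0.0000, 0.0000)  (base)
link 0: phi[0] = -10 = -10 deg
  cos(-10 deg) = 0.9848, sin(-10 deg) = -0.1736
  joint[1] = (0.0000, 0.0000) + 1.7 * (0.9848, -0.1736) = (0.0000 + 1.6742, 0.0000 + -0.2952) = (1.6742, -0.2952)
link 1: phi[1] = -10 + 105 = 95 deg
  cos(95 deg) = -0.0872, sin(95 deg) = 0.9962
  joint[2] = (1.6742, -0.2952) + 11.7 * (-0.0872, 0.9962) = (1.6742 + -1.0197, -0.2952 + 11.6555) = (0.6545, 11.3603)
link 2: phi[2] = -10 + 105 + -50 = 45 deg
  cos(45 deg) = 0.7071, sin(45 deg) = 0.7071
  joint[3] = (0.6545, 11.3603) + 4.3 * (0.7071, 0.7071) = (0.6545 + 3.0406, 11.3603 + 3.0406) = (3.6950, 14.4008)
link 3: phi[3] = -10 + 105 + -50 + -15 = 30 deg
  cos(30 deg) = 0.8660, sin(30 deg) = 0.5000
  joint[4] = (3.6950, 14.4008) + 11.6 * (0.8660, 0.5000) = (3.6950 + 10.0459, 14.4008 + 5.8000) = (13.7409, 20.2008)
End effector: (13.7409, 20.2008)

Answer: 13.7409 20.2008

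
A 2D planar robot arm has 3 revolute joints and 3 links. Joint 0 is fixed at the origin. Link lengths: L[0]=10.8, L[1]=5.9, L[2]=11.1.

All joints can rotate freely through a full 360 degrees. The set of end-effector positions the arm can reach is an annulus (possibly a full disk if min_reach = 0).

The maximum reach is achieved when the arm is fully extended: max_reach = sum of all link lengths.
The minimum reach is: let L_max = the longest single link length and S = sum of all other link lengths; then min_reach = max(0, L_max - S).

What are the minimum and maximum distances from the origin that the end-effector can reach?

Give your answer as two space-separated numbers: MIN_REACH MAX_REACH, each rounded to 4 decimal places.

Answer: 0.0000 27.8000

Derivation:
Link lengths: [10.8, 5.9, 11.1]
max_reach = 10.8 + 5.9 + 11.1 = 27.8
L_max = max([10.8, 5.9, 11.1]) = 11.1
S (sum of others) = 27.8 - 11.1 = 16.7
min_reach = max(0, 11.1 - 16.7) = max(0, -5.6) = 0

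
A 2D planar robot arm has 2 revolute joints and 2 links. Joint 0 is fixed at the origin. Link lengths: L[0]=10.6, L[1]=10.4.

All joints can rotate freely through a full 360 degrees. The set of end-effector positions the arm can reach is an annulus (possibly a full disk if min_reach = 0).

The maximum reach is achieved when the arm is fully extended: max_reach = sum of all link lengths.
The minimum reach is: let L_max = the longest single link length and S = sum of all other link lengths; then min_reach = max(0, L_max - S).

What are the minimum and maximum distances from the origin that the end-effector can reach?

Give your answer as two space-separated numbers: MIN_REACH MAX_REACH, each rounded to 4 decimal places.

Answer: 0.2000 21.0000

Derivation:
Link lengths: [10.6, 10.4]
max_reach = 10.6 + 10.4 = 21
L_max = max([10.6, 10.4]) = 10.6
S (sum of others) = 21 - 10.6 = 10.4
min_reach = max(0, 10.6 - 10.4) = max(0, 0.2) = 0.2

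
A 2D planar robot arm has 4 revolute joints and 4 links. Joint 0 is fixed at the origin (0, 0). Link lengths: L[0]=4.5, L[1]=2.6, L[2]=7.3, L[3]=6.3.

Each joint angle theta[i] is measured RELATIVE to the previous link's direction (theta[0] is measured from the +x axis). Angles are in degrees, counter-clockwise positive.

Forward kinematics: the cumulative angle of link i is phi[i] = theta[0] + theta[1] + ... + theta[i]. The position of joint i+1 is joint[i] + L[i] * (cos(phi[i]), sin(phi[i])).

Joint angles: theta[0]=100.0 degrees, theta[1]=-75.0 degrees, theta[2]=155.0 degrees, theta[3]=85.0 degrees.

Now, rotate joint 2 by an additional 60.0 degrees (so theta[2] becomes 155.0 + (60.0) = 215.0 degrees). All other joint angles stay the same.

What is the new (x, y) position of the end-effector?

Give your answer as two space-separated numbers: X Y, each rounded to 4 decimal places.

Answer: 3.0856 -4.4051

Derivation:
joint[0] = (0.0000, 0.0000)  (base)
link 0: phi[0] = 100 = 100 deg
  cos(100 deg) = -0.1736, sin(100 deg) = 0.9848
  joint[1] = (0.0000, 0.0000) + 4.5 * (-0.1736, 0.9848) = (0.0000 + -0.7814, 0.0000 + 4.4316) = (-0.7814, 4.4316)
link 1: phi[1] = 100 + -75 = 25 deg
  cos(25 deg) = 0.9063, sin(25 deg) = 0.4226
  joint[2] = (-0.7814, 4.4316) + 2.6 * (0.9063, 0.4226) = (-0.7814 + 2.3564, 4.4316 + 1.0988) = (1.5750, 5.5304)
link 2: phi[2] = 100 + -75 + 215 = 240 deg
  cos(240 deg) = -0.5000, sin(240 deg) = -0.8660
  joint[3] = (1.5750, 5.5304) + 7.3 * (-0.5000, -0.8660) = (1.5750 + -3.6500, 5.5304 + -6.3220) = (-2.0750, -0.7915)
link 3: phi[3] = 100 + -75 + 215 + 85 = 325 deg
  cos(325 deg) = 0.8192, sin(325 deg) = -0.5736
  joint[4] = (-2.0750, -0.7915) + 6.3 * (0.8192, -0.5736) = (-2.0750 + 5.1607, -0.7915 + -3.6135) = (3.0856, -4.4051)
End effector: (3.0856, -4.4051)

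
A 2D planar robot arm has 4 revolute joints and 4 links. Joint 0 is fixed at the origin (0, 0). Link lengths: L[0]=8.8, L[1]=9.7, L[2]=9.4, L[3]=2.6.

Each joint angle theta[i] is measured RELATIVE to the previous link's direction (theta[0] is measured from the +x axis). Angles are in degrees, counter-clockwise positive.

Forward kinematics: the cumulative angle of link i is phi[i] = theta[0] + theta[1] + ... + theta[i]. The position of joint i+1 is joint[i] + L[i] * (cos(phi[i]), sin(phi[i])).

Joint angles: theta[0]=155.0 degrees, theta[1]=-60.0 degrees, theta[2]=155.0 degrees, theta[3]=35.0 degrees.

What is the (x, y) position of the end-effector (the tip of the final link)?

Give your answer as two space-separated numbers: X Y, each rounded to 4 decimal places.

joint[0] = (0.0000, 0.0000)  (base)
link 0: phi[0] = 155 = 155 deg
  cos(155 deg) = -0.9063, sin(155 deg) = 0.4226
  joint[1] = (0.0000, 0.0000) + 8.8 * (-0.9063, 0.4226) = (0.0000 + -7.9755, 0.0000 + 3.7190) = (-7.9755, 3.7190)
link 1: phi[1] = 155 + -60 = 95 deg
  cos(95 deg) = -0.0872, sin(95 deg) = 0.9962
  joint[2] = (-7.9755, 3.7190) + 9.7 * (-0.0872, 0.9962) = (-7.9755 + -0.8454, 3.7190 + 9.6631) = (-8.8209, 13.3821)
link 2: phi[2] = 155 + -60 + 155 = 250 deg
  cos(250 deg) = -0.3420, sin(250 deg) = -0.9397
  joint[3] = (-8.8209, 13.3821) + 9.4 * (-0.3420, -0.9397) = (-8.8209 + -3.2150, 13.3821 + -8.8331) = (-12.0359, 4.5490)
link 3: phi[3] = 155 + -60 + 155 + 35 = 285 deg
  cos(285 deg) = 0.2588, sin(285 deg) = -0.9659
  joint[4] = (-12.0359, 4.5490) + 2.6 * (0.2588, -0.9659) = (-12.0359 + 0.6729, 4.5490 + -2.5114) = (-11.3630, 2.0376)
End effector: (-11.3630, 2.0376)

Answer: -11.3630 2.0376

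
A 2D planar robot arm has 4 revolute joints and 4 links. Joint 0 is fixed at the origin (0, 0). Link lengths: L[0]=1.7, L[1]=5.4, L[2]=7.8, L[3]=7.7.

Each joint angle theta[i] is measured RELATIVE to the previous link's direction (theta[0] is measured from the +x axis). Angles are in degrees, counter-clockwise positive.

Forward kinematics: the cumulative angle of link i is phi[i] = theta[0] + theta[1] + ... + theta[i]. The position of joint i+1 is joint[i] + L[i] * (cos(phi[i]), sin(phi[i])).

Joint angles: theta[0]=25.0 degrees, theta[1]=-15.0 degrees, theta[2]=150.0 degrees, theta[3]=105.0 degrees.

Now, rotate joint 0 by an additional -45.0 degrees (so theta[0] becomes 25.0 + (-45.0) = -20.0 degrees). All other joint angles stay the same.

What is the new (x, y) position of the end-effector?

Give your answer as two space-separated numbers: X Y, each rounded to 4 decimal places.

Answer: -3.1741 -1.5590

Derivation:
joint[0] = (0.0000, 0.0000)  (base)
link 0: phi[0] = -20 = -20 deg
  cos(-20 deg) = 0.9397, sin(-20 deg) = -0.3420
  joint[1] = (0.0000, 0.0000) + 1.7 * (0.9397, -0.3420) = (0.0000 + 1.5975, 0.0000 + -0.5814) = (1.5975, -0.5814)
link 1: phi[1] = -20 + -15 = -35 deg
  cos(-35 deg) = 0.8192, sin(-35 deg) = -0.5736
  joint[2] = (1.5975, -0.5814) + 5.4 * (0.8192, -0.5736) = (1.5975 + 4.4234, -0.5814 + -3.0973) = (6.0209, -3.6787)
link 2: phi[2] = -20 + -15 + 150 = 115 deg
  cos(115 deg) = -0.4226, sin(115 deg) = 0.9063
  joint[3] = (6.0209, -3.6787) + 7.8 * (-0.4226, 0.9063) = (6.0209 + -3.2964, -3.6787 + 7.0692) = (2.7245, 3.3905)
link 3: phi[3] = -20 + -15 + 150 + 105 = 220 deg
  cos(220 deg) = -0.7660, sin(220 deg) = -0.6428
  joint[4] = (2.7245, 3.3905) + 7.7 * (-0.7660, -0.6428) = (2.7245 + -5.8985, 3.3905 + -4.9495) = (-3.1741, -1.5590)
End effector: (-3.1741, -1.5590)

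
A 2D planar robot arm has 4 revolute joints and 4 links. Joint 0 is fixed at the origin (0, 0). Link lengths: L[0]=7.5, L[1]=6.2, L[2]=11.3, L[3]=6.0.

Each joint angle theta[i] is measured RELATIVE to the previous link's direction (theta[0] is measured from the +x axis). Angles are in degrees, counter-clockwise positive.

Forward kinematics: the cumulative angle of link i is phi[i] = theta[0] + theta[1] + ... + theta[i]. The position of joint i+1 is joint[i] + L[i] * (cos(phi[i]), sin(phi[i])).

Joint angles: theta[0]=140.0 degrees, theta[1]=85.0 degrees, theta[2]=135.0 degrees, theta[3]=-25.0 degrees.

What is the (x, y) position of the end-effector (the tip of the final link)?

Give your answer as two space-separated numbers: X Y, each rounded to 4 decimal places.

joint[0] = (0.0000, 0.0000)  (base)
link 0: phi[0] = 140 = 140 deg
  cos(140 deg) = -0.7660, sin(140 deg) = 0.6428
  joint[1] = (0.0000, 0.0000) + 7.5 * (-0.7660, 0.6428) = (0.0000 + -5.7453, 0.0000 + 4.8209) = (-5.7453, 4.8209)
link 1: phi[1] = 140 + 85 = 225 deg
  cos(225 deg) = -0.7071, sin(225 deg) = -0.7071
  joint[2] = (-5.7453, 4.8209) + 6.2 * (-0.7071, -0.7071) = (-5.7453 + -4.3841, 4.8209 + -4.3841) = (-10.1294, 0.4368)
link 2: phi[2] = 140 + 85 + 135 = 360 deg
  cos(360 deg) = 1.0000, sin(360 deg) = -0.0000
  joint[3] = (-10.1294, 0.4368) + 11.3 * (1.0000, -0.0000) = (-10.1294 + 11.3000, 0.4368 + -0.0000) = (1.1706, 0.4368)
link 3: phi[3] = 140 + 85 + 135 + -25 = 335 deg
  cos(335 deg) = 0.9063, sin(335 deg) = -0.4226
  joint[4] = (1.1706, 0.4368) + 6 * (0.9063, -0.4226) = (1.1706 + 5.4378, 0.4368 + -2.5357) = (6.6085, -2.0989)
End effector: (6.6085, -2.0989)

Answer: 6.6085 -2.0989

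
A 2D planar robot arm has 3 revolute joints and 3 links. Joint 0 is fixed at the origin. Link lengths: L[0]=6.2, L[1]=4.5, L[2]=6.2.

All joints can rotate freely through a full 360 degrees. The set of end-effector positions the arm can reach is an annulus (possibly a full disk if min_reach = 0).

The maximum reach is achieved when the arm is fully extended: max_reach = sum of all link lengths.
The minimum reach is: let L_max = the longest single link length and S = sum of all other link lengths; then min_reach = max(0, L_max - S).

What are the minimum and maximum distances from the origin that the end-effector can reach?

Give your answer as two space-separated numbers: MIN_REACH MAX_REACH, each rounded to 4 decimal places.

Answer: 0.0000 16.9000

Derivation:
Link lengths: [6.2, 4.5, 6.2]
max_reach = 6.2 + 4.5 + 6.2 = 16.9
L_max = max([6.2, 4.5, 6.2]) = 6.2
S (sum of others) = 16.9 - 6.2 = 10.7
min_reach = max(0, 6.2 - 10.7) = max(0, -4.5) = 0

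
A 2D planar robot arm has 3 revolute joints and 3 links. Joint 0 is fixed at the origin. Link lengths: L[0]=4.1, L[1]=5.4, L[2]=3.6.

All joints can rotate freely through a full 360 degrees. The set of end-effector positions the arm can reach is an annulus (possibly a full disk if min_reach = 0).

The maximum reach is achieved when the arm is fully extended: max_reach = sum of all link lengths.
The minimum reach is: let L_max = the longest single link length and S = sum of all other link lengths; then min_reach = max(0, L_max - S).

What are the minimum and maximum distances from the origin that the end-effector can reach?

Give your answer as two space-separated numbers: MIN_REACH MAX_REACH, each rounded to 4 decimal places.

Answer: 0.0000 13.1000

Derivation:
Link lengths: [4.1, 5.4, 3.6]
max_reach = 4.1 + 5.4 + 3.6 = 13.1
L_max = max([4.1, 5.4, 3.6]) = 5.4
S (sum of others) = 13.1 - 5.4 = 7.7
min_reach = max(0, 5.4 - 7.7) = max(0, -2.3) = 0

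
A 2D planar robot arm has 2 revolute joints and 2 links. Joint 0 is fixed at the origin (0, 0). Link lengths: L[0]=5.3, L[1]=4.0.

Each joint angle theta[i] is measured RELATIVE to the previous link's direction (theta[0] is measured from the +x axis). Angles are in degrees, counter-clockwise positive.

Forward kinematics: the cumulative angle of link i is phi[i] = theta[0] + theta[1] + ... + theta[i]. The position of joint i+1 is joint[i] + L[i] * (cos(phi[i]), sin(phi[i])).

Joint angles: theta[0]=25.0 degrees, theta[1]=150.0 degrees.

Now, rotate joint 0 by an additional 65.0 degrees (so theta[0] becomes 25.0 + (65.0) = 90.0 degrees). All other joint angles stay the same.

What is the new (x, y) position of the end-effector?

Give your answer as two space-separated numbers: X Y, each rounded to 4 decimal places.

joint[0] = (0.0000, 0.0000)  (base)
link 0: phi[0] = 90 = 90 deg
  cos(90 deg) = 0.0000, sin(90 deg) = 1.0000
  joint[1] = (0.0000, 0.0000) + 5.3 * (0.0000, 1.0000) = (0.0000 + 0.0000, 0.0000 + 5.3000) = (0.0000, 5.3000)
link 1: phi[1] = 90 + 150 = 240 deg
  cos(240 deg) = -0.5000, sin(240 deg) = -0.8660
  joint[2] = (0.0000, 5.3000) + 4 * (-0.5000, -0.8660) = (0.0000 + -2.0000, 5.3000 + -3.4641) = (-2.0000, 1.8359)
End effector: (-2.0000, 1.8359)

Answer: -2.0000 1.8359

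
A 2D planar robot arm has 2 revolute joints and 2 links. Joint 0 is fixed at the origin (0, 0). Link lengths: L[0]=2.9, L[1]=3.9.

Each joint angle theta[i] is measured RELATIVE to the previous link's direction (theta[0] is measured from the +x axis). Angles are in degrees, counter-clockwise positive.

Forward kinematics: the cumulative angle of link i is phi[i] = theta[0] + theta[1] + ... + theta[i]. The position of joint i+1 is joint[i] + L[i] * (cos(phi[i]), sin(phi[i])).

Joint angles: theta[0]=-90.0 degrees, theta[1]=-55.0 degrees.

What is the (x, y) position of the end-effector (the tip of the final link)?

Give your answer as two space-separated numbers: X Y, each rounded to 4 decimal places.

joint[0] = (0.0000, 0.0000)  (base)
link 0: phi[0] = -90 = -90 deg
  cos(-90 deg) = 0.0000, sin(-90 deg) = -1.0000
  joint[1] = (0.0000, 0.0000) + 2.9 * (0.0000, -1.0000) = (0.0000 + 0.0000, 0.0000 + -2.9000) = (0.0000, -2.9000)
link 1: phi[1] = -90 + -55 = -145 deg
  cos(-145 deg) = -0.8192, sin(-145 deg) = -0.5736
  joint[2] = (0.0000, -2.9000) + 3.9 * (-0.8192, -0.5736) = (0.0000 + -3.1947, -2.9000 + -2.2369) = (-3.1947, -5.1369)
End effector: (-3.1947, -5.1369)

Answer: -3.1947 -5.1369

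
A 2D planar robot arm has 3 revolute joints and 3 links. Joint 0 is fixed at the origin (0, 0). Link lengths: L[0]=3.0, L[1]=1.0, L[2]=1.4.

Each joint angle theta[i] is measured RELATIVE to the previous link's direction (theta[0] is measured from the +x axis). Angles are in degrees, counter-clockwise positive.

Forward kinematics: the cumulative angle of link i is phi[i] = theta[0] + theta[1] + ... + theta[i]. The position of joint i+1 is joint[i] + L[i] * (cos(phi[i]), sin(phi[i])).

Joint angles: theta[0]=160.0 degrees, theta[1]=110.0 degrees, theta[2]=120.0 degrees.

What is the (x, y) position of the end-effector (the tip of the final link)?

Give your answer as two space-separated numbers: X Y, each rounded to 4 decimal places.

Answer: -1.6066 0.7261

Derivation:
joint[0] = (0.0000, 0.0000)  (base)
link 0: phi[0] = 160 = 160 deg
  cos(160 deg) = -0.9397, sin(160 deg) = 0.3420
  joint[1] = (0.0000, 0.0000) + 3 * (-0.9397, 0.3420) = (0.0000 + -2.8191, 0.0000 + 1.0261) = (-2.8191, 1.0261)
link 1: phi[1] = 160 + 110 = 270 deg
  cos(270 deg) = -0.0000, sin(270 deg) = -1.0000
  joint[2] = (-2.8191, 1.0261) + 1 * (-0.0000, -1.0000) = (-2.8191 + -0.0000, 1.0261 + -1.0000) = (-2.8191, 0.0261)
link 2: phi[2] = 160 + 110 + 120 = 390 deg
  cos(390 deg) = 0.8660, sin(390 deg) = 0.5000
  joint[3] = (-2.8191, 0.0261) + 1.4 * (0.8660, 0.5000) = (-2.8191 + 1.2124, 0.0261 + 0.7000) = (-1.6066, 0.7261)
End effector: (-1.6066, 0.7261)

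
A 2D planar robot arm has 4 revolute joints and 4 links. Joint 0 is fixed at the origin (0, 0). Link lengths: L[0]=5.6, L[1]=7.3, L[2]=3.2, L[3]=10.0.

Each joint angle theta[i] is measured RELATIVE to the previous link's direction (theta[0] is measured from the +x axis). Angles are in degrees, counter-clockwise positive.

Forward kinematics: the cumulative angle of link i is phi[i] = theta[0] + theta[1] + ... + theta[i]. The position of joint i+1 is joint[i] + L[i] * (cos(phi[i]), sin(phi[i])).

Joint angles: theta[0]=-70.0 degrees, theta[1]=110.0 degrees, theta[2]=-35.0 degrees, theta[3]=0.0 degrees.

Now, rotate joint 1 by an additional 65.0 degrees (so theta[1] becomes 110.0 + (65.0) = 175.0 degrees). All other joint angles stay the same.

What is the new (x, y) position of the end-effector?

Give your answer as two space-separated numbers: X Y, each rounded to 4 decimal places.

joint[0] = (0.0000, 0.0000)  (base)
link 0: phi[0] = -70 = -70 deg
  cos(-70 deg) = 0.3420, sin(-70 deg) = -0.9397
  joint[1] = (0.0000, 0.0000) + 5.6 * (0.3420, -0.9397) = (0.0000 + 1.9153, 0.0000 + -5.2623) = (1.9153, -5.2623)
link 1: phi[1] = -70 + 175 = 105 deg
  cos(105 deg) = -0.2588, sin(105 deg) = 0.9659
  joint[2] = (1.9153, -5.2623) + 7.3 * (-0.2588, 0.9659) = (1.9153 + -1.8894, -5.2623 + 7.0513) = (0.0259, 1.7890)
link 2: phi[2] = -70 + 175 + -35 = 70 deg
  cos(70 deg) = 0.3420, sin(70 deg) = 0.9397
  joint[3] = (0.0259, 1.7890) + 3.2 * (0.3420, 0.9397) = (0.0259 + 1.0945, 1.7890 + 3.0070) = (1.1204, 4.7960)
link 3: phi[3] = -70 + 175 + -35 + 0 = 70 deg
  cos(70 deg) = 0.3420, sin(70 deg) = 0.9397
  joint[4] = (1.1204, 4.7960) + 10 * (0.3420, 0.9397) = (1.1204 + 3.4202, 4.7960 + 9.3969) = (4.5406, 14.1929)
End effector: (4.5406, 14.1929)

Answer: 4.5406 14.1929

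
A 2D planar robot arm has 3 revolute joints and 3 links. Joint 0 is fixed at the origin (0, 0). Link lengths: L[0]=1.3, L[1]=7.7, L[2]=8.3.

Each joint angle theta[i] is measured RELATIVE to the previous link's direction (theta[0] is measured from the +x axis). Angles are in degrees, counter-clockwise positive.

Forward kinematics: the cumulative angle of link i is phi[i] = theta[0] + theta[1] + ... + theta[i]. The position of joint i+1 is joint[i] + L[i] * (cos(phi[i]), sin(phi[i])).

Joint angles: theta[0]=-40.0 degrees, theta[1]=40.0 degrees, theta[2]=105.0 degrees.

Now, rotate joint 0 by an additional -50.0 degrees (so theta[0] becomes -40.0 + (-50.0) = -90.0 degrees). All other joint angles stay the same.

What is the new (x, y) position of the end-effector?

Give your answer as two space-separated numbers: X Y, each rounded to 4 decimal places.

joint[0] = (0.0000, 0.0000)  (base)
link 0: phi[0] = -90 = -90 deg
  cos(-90 deg) = 0.0000, sin(-90 deg) = -1.0000
  joint[1] = (0.0000, 0.0000) + 1.3 * (0.0000, -1.0000) = (0.0000 + 0.0000, 0.0000 + -1.3000) = (0.0000, -1.3000)
link 1: phi[1] = -90 + 40 = -50 deg
  cos(-50 deg) = 0.6428, sin(-50 deg) = -0.7660
  joint[2] = (0.0000, -1.3000) + 7.7 * (0.6428, -0.7660) = (0.0000 + 4.9495, -1.3000 + -5.8985) = (4.9495, -7.1985)
link 2: phi[2] = -90 + 40 + 105 = 55 deg
  cos(55 deg) = 0.5736, sin(55 deg) = 0.8192
  joint[3] = (4.9495, -7.1985) + 8.3 * (0.5736, 0.8192) = (4.9495 + 4.7607, -7.1985 + 6.7990) = (9.7101, -0.3996)
End effector: (9.7101, -0.3996)

Answer: 9.7101 -0.3996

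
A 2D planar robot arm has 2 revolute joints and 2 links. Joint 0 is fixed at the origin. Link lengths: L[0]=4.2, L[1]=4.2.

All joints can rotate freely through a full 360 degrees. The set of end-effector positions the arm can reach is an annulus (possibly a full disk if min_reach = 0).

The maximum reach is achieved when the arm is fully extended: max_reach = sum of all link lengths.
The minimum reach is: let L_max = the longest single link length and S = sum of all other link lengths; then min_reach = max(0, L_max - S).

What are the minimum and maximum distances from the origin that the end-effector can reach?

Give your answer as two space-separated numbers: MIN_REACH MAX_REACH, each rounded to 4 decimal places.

Link lengths: [4.2, 4.2]
max_reach = 4.2 + 4.2 = 8.4
L_max = max([4.2, 4.2]) = 4.2
S (sum of others) = 8.4 - 4.2 = 4.2
min_reach = max(0, 4.2 - 4.2) = max(0, 0) = 0

Answer: 0.0000 8.4000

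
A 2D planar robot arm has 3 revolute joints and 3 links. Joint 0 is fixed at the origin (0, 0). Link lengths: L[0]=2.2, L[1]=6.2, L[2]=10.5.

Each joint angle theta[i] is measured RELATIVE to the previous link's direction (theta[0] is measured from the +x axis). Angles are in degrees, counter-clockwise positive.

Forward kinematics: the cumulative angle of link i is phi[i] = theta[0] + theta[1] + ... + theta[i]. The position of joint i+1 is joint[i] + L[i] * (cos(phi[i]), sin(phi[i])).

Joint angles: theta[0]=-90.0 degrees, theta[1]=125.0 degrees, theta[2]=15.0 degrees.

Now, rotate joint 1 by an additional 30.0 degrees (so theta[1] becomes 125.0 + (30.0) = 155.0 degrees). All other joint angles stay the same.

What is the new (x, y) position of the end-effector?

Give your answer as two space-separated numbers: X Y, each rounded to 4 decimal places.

Answer: 4.4435 13.7596

Derivation:
joint[0] = (0.0000, 0.0000)  (base)
link 0: phi[0] = -90 = -90 deg
  cos(-90 deg) = 0.0000, sin(-90 deg) = -1.0000
  joint[1] = (0.0000, 0.0000) + 2.2 * (0.0000, -1.0000) = (0.0000 + 0.0000, 0.0000 + -2.2000) = (0.0000, -2.2000)
link 1: phi[1] = -90 + 155 = 65 deg
  cos(65 deg) = 0.4226, sin(65 deg) = 0.9063
  joint[2] = (0.0000, -2.2000) + 6.2 * (0.4226, 0.9063) = (0.0000 + 2.6202, -2.2000 + 5.6191) = (2.6202, 3.4191)
link 2: phi[2] = -90 + 155 + 15 = 80 deg
  cos(80 deg) = 0.1736, sin(80 deg) = 0.9848
  joint[3] = (2.6202, 3.4191) + 10.5 * (0.1736, 0.9848) = (2.6202 + 1.8233, 3.4191 + 10.3405) = (4.4435, 13.7596)
End effector: (4.4435, 13.7596)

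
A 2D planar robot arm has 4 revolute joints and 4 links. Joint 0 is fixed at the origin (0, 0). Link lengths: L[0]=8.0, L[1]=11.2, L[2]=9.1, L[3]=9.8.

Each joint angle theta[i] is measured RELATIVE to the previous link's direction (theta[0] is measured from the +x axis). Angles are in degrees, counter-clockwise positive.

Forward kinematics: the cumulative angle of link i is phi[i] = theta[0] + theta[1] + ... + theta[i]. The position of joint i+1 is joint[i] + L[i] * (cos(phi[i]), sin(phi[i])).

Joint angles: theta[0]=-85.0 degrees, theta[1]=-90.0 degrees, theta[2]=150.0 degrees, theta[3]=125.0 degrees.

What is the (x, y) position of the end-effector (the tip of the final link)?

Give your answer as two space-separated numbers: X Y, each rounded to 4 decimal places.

Answer: -3.9145 -3.1404

Derivation:
joint[0] = (0.0000, 0.0000)  (base)
link 0: phi[0] = -85 = -85 deg
  cos(-85 deg) = 0.0872, sin(-85 deg) = -0.9962
  joint[1] = (0.0000, 0.0000) + 8 * (0.0872, -0.9962) = (0.0000 + 0.6972, 0.0000 + -7.9696) = (0.6972, -7.9696)
link 1: phi[1] = -85 + -90 = -175 deg
  cos(-175 deg) = -0.9962, sin(-175 deg) = -0.0872
  joint[2] = (0.6972, -7.9696) + 11.2 * (-0.9962, -0.0872) = (0.6972 + -11.1574, -7.9696 + -0.9761) = (-10.4601, -8.9457)
link 2: phi[2] = -85 + -90 + 150 = -25 deg
  cos(-25 deg) = 0.9063, sin(-25 deg) = -0.4226
  joint[3] = (-10.4601, -8.9457) + 9.1 * (0.9063, -0.4226) = (-10.4601 + 8.2474, -8.9457 + -3.8458) = (-2.2127, -12.7915)
link 3: phi[3] = -85 + -90 + 150 + 125 = 100 deg
  cos(100 deg) = -0.1736, sin(100 deg) = 0.9848
  joint[4] = (-2.2127, -12.7915) + 9.8 * (-0.1736, 0.9848) = (-2.2127 + -1.7018, -12.7915 + 9.6511) = (-3.9145, -3.1404)
End effector: (-3.9145, -3.1404)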